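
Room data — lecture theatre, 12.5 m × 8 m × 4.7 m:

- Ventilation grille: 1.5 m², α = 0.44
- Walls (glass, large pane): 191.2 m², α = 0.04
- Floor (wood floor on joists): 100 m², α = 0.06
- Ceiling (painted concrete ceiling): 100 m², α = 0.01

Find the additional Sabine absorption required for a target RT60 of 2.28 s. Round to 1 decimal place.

17.9 sabins

Total absorption A₁ = 1.5·0.44 + 191.2·0.04 + 100·0.06 + 100·0.01
  = 0.660 + 7.648 + 6.000 + 1.000 = 15.308 m² sabins.
V = 470 m³. Required absorption A₂ = 0.161 × 470 / 2.28 = 33.189 sabins.
ΔA = A₂ − A₁ = 33.189 − 15.308 = 17.9 sabins.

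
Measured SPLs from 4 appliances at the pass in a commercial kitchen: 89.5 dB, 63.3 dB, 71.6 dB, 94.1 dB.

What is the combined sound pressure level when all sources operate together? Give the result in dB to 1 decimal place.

Converting to relative power and adding: 10^(89.5/10) + 10^(63.3/10) + 10^(71.6/10) + 10^(94.1/10) = 3.478e+09.
Back to dB: 10·log₁₀ Σ = 95.4 dB.

95.4 dB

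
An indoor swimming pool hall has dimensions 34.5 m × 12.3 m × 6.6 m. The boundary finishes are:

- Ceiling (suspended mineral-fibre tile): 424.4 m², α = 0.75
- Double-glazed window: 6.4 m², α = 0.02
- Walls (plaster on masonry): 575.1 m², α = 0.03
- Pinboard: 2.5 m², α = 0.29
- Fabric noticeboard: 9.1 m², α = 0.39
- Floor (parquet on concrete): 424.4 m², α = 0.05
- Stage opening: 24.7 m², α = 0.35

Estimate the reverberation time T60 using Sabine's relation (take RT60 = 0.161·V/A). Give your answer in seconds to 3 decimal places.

1.219 s

Summing Sᵢαᵢ: 318.300 + 0.128 + 17.253 + 0.725 + 3.549 + 21.220 + 8.645 → A = 369.820 sabins.
Room volume: 2800.71 m³.
Sabine: RT60 = 0.161 × 2800.71 / 369.820 = 1.219 s.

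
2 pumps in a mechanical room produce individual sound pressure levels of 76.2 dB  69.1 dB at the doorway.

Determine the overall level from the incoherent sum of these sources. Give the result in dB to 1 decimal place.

Σ 10^(Lᵢ/10) = 4.982e+07.
Back to dB: 10·log₁₀ Σ = 77.0 dB.

77.0 dB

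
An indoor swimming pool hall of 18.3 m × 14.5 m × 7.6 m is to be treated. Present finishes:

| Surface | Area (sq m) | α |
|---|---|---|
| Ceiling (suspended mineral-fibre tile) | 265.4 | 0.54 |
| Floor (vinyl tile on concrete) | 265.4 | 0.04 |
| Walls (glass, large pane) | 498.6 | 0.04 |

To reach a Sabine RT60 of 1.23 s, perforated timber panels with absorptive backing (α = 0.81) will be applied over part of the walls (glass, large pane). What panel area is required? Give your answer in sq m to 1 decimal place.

Summing Sᵢαᵢ: 143.316 + 10.616 + 19.944 → A₁ = 173.876 sabins.
Required A₂ = 0.161·2016.66/1.23 = 263.969 sabins.
ΔA needed = 263.969 − 173.876 = 90.093 sabins.
Net gain per sq m: Δα = 0.81 − 0.04 = 0.77.
Area = ΔA/Δα = 90.093/0.77 = 117.0 sq m.

117.0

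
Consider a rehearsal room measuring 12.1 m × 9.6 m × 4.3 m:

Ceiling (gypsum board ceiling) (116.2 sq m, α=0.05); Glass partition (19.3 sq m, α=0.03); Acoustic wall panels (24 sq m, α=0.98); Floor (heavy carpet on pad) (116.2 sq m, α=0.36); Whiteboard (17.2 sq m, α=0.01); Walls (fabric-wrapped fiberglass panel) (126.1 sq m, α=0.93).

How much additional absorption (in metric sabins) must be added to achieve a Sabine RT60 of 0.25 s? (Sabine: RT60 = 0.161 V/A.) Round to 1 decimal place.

132.5 sabins

A₁ = Σ Sᵢαᵢ = 116.2·0.05 + 19.3·0.03 + 24·0.98 + 116.2·0.36 + 17.2·0.01 + 126.1·0.93 = 189.186 sabins.
V = 499.488 m³. Required absorption A₂ = 0.161 × 499.488 / 0.25 = 321.670 sabins.
Shortfall: 321.670 − 189.186 = 132.5 sabins.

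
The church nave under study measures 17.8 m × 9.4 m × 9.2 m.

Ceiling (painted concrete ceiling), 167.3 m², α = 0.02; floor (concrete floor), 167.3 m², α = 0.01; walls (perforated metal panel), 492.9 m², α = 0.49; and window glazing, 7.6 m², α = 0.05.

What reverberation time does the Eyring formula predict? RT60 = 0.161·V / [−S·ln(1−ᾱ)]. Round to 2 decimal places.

0.85 seconds

Total surface area S = 167.3 + 167.3 + 492.9 + 7.6 = 835.1 m².
Σ(Sᵢαᵢ) = 167.3·0.02 + 167.3·0.01 + 492.9·0.49 + 7.6·0.05 = 246.920.
Mean coefficient ᾱ = A/S = 0.2957.
−S·ln(1−ᾱ) = −835.1 × ln(1 − 0.2957) = 292.745.
V = 17.8 × 9.4 × 9.2 = 1539.344 m³.
RT60 = 0.161 × 1539.344 / 292.745 = 0.85 s.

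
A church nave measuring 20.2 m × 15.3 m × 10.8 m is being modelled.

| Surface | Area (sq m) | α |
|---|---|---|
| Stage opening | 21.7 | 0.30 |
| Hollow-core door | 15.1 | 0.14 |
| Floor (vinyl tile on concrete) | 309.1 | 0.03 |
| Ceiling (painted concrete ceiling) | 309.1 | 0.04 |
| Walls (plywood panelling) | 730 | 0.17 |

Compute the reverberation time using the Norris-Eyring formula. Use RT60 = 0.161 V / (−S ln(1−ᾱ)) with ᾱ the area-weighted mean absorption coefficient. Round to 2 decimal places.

3.28 seconds

Total surface area S = 21.7 + 15.1 + 309.1 + 309.1 + 730 = 1385.0 sq m.
Absorption A = 21.7·0.30 + 15.1·0.14 + 309.1·0.03 + 309.1·0.04 + 730·0.17 = 154.361 sabins.
ᾱ = 154.361 / 1385.0 = 0.1115.
Eyring denominator: −S ln(1−ᾱ) = 163.736.
V = 20.2 × 15.3 × 10.8 = 3337.848 m³.
RT60 = 0.161 × 3337.848 / 163.736 = 3.28 s.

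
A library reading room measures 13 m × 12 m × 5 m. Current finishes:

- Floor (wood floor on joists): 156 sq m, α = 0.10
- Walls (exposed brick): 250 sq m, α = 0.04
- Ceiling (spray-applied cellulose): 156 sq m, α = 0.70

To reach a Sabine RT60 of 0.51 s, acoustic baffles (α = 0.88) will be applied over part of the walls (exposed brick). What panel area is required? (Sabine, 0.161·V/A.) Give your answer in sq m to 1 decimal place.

132.7

Summing Sᵢαᵢ: 15.600 + 10.000 + 109.200 → A₁ = 134.800 sabins.
Required A₂ = 0.161·780/0.51 = 246.235 sabins.
ΔA needed = 246.235 − 134.800 = 111.435 sabins.
Net gain per sq m: Δα = 0.88 − 0.04 = 0.84.
Panel area = 111.435 / 0.84 = 132.7 sq m.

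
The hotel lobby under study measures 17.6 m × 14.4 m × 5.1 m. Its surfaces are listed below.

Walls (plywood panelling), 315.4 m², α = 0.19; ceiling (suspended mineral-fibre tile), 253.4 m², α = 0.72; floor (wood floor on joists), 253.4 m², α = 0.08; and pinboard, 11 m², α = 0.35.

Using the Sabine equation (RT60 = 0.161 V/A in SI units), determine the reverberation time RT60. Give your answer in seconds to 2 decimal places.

0.78 sec

Equivalent absorption area: A = 315.4×0.19 + 253.4×0.72 + 253.4×0.08 + 11×0.35 = 266.496 m².
Room volume: 1292.544 m³.
T = 0.161 V/A = 0.161·1292.544/266.496 = 0.78 s.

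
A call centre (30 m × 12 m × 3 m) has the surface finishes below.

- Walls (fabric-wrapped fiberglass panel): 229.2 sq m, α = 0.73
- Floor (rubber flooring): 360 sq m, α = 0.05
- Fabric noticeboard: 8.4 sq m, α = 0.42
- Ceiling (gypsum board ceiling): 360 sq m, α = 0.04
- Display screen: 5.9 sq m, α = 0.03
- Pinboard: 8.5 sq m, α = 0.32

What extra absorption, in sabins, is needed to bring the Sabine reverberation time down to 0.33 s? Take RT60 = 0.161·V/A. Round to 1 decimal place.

320.8 sabins

Total absorption A₁ = 229.2*0.73 + 360*0.05 + 8.4*0.42 + 360*0.04 + 5.9*0.03 + 8.5*0.32
  = 167.316 + 18.000 + 3.528 + 14.400 + 0.177 + 2.720 = 206.141 sq m sabins.
For T = 0.33 s, need A₂ = 0.161·V/T = 0.161·1080/0.33 = 526.909 sabins.
Additional absorption ΔA = 526.909 − 206.141 = 320.8 sabins.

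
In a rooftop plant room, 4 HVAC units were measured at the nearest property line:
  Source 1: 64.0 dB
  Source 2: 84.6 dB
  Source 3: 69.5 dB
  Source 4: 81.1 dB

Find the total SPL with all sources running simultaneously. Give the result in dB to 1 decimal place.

86.3 dB

Converting to relative power and adding: 10^(64.0/10) + 10^(84.6/10) + 10^(69.5/10) + 10^(81.1/10) = 4.287e+08.
Back to dB: 10·log₁₀ Σ = 86.3 dB.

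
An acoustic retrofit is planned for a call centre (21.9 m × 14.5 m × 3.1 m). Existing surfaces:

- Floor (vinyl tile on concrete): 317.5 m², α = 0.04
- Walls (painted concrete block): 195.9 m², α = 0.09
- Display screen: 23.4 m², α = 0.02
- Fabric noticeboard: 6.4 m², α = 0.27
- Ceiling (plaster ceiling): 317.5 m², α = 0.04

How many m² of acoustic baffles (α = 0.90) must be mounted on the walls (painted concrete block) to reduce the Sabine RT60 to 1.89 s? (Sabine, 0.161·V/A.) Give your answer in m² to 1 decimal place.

47.7

Total absorption A₁ = 317.5·0.04 + 195.9·0.09 + 23.4·0.02 + 6.4·0.27 + 317.5·0.04
  = 12.700 + 17.631 + 0.468 + 1.728 + 12.700 = 45.227 m² sabins.
Required A₂ = 0.161·984.405/1.89 = 83.857 sabins.
ΔA needed = 83.857 − 45.227 = 38.630 sabins.
Net gain per m²: Δα = 0.90 − 0.09 = 0.81.
Panel area = 38.630 / 0.81 = 47.7 m².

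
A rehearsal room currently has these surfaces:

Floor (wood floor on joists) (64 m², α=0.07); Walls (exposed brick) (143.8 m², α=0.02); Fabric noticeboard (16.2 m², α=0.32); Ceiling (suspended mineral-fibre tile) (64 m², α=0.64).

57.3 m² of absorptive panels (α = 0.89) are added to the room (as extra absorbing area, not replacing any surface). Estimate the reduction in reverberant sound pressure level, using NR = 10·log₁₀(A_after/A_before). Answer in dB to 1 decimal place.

2.9 dB

Equivalent absorption area: A_before = 64*0.07 + 143.8*0.02 + 16.2*0.32 + 64*0.64 = 53.500 m².
Treatment contributes 57.3·0.89 = 50.997 sabins.
New total A_after = 104.497 sabins.
Reduction = 10 log₁₀(A_after/A_before) = 10 log₁₀(1.9532) = 2.9 dB.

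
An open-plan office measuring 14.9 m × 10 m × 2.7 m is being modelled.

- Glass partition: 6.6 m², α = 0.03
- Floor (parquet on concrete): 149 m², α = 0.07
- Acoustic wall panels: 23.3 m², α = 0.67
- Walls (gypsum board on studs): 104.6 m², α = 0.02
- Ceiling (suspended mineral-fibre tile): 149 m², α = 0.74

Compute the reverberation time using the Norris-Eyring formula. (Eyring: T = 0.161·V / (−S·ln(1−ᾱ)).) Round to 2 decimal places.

S = Σ Sᵢ = 432.5 m².
Σ(Sᵢαᵢ) = 6.6×0.03 + 149×0.07 + 23.3×0.67 + 104.6×0.02 + 149×0.74 = 138.591.
ᾱ = 138.591 / 432.5 = 0.3204.
−S·ln(1−ᾱ) = −432.5 × ln(1 − 0.3204) = 167.054.
V = 14.9 × 10 × 2.7 = 402.3 m³.
T = 0.161·V/[−S·ln(1−ᾱ)] = 0.161·402.3/167.054 = 0.39 s.

0.39 sec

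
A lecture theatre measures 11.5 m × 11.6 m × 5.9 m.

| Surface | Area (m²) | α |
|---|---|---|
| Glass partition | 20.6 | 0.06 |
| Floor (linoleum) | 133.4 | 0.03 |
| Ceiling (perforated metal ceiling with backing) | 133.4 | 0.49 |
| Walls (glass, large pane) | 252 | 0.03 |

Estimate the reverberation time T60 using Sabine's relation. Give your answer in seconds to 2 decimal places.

A = Σ Sᵢαᵢ = 20.6*0.06 + 133.4*0.03 + 133.4*0.49 + 252*0.03 = 78.164 sabins.
Volume V = 11.5 × 11.6 × 5.9 = 787.06 m³.
RT60 = 0.161 · V / A = 0.161 × 787.06 / 78.164 = 1.62 s.

1.62 sec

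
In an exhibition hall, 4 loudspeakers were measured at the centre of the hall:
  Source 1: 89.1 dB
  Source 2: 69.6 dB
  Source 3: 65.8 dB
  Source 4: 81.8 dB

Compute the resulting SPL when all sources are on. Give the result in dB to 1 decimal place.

89.9 dB

Sum in the linear (power) domain: Σ 10^(Lᵢ/10) = 10^(89.1/10) + 10^(69.6/10) + 10^(65.8/10) + 10^(81.8/10) = 9.771e+08.
Back to dB: 10·log₁₀ Σ = 89.9 dB.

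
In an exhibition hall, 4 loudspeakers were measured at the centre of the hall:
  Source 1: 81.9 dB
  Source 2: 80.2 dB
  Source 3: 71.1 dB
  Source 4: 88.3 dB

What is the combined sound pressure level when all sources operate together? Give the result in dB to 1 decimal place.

Converting to relative power and adding: 10^(81.9/10) + 10^(80.2/10) + 10^(71.1/10) + 10^(88.3/10) = 9.486e+08.
Back to dB: 10·log₁₀ Σ = 89.8 dB.

89.8 dB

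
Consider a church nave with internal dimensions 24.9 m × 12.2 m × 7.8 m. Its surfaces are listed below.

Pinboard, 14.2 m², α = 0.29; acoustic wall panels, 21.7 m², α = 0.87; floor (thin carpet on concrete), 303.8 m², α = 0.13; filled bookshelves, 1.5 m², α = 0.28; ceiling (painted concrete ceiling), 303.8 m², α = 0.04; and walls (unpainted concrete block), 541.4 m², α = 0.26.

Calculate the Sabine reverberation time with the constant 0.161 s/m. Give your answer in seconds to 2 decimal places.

1.77 s

Total absorption A = 14.2·0.29 + 21.7·0.87 + 303.8·0.13 + 1.5·0.28 + 303.8·0.04 + 541.4·0.26
  = 4.118 + 18.879 + 39.494 + 0.420 + 12.152 + 140.764 = 215.827 m² sabins.
Volume V = 24.9 × 12.2 × 7.8 = 2369.484 m³.
Sabine: RT60 = 0.161 × 2369.484 / 215.827 = 1.77 s.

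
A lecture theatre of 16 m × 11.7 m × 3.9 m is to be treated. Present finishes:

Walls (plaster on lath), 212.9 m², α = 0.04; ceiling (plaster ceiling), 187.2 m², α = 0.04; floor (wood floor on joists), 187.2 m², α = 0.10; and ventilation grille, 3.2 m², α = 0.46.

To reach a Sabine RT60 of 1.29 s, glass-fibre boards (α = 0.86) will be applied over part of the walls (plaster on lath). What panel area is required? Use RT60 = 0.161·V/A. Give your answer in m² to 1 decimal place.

Total absorption A₁ = 212.9*0.04 + 187.2*0.04 + 187.2*0.10 + 3.2*0.46
  = 8.516 + 7.488 + 18.720 + 1.472 = 36.196 m² sabins.
Required A₂ = 0.161·730.08/1.29 = 91.119 sabins.
Absorption to add: 91.119 − 36.196 = 54.923 sabins.
Net gain per m²: Δα = 0.86 − 0.04 = 0.82.
Panel area = 54.923 / 0.82 = 67.0 m².

67.0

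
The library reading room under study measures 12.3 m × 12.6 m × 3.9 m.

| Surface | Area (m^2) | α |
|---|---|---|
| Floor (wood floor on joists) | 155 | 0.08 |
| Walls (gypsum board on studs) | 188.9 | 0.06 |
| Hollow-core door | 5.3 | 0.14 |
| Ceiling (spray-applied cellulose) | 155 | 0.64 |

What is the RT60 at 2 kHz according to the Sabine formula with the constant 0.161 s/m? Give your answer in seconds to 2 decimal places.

A = Σ Sᵢαᵢ = 155·0.08 + 188.9·0.06 + 5.3·0.14 + 155·0.64 = 123.676 sabins.
Room volume: 604.422 m³.
Sabine: RT60 = 0.161 × 604.422 / 123.676 = 0.79 s.

0.79 sec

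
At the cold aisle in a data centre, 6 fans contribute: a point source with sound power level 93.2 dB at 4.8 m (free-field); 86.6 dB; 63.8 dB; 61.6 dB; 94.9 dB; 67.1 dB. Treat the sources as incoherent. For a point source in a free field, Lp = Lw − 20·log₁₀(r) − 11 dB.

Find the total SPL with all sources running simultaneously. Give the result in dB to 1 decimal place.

Source at 4.8 m: Lp = 93.2 − 20·log₁₀(4.8) − 11 = 68.6 dB.
Sum in the linear (power) domain: Σ 10^(Lᵢ/10) = 10^(68.6/10) + 10^(86.6/10) + 10^(63.8/10) + 10^(61.6/10) + 10^(94.9/10) + 10^(67.1/10) = 3.564e+09.
Back to dB: 10·log₁₀ Σ = 95.5 dB.

95.5 dB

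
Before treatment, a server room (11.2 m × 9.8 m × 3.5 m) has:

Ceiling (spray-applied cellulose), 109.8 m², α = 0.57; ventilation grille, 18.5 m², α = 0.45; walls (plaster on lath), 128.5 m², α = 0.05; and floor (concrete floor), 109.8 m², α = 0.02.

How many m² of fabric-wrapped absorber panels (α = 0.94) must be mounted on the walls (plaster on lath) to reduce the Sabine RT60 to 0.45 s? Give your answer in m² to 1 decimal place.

A₁ = Σ Sᵢαᵢ = 109.8·0.57 + 18.5·0.45 + 128.5·0.05 + 109.8·0.02 = 79.532 sabins.
V = 384.16 m³. Target absorption A₂ = 0.161 × 384.16 / 0.45 = 137.444 sabins.
Absorption to add: 137.444 − 79.532 = 57.912 sabins.
Each m² of panel replacing the walls (plaster on lath) adds (0.94 − 0.05) = 0.89 sabins.
Area = ΔA/Δα = 57.912/0.89 = 65.1 m².

65.1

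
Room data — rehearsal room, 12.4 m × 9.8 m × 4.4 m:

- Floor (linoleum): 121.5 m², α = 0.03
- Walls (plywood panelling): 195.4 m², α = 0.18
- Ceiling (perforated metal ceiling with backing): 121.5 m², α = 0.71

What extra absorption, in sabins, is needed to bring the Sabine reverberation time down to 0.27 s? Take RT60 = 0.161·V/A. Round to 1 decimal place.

193.8 sabins

Equivalent absorption area: A₁ = 121.5·0.03 + 195.4·0.18 + 121.5·0.71 = 125.082 m².
Target A₂ = 0.161·534.688/0.27 = 318.832 sabins (V = 534.688 m³).
Shortfall: 318.832 − 125.082 = 193.8 sabins.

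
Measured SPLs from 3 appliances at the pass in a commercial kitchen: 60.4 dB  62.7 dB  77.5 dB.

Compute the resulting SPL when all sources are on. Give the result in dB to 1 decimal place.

Σ 10^(Lᵢ/10) = 5.919e+07.
Combined level = 10 log₁₀(5.919e+07) = 77.7 dB.

77.7 dB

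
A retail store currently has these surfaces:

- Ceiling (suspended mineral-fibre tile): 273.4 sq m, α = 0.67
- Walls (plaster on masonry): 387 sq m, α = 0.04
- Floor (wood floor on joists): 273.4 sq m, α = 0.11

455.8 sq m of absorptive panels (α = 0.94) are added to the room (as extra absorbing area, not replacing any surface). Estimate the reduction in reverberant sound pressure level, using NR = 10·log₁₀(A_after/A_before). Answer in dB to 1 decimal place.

Total absorption A_before = 273.4*0.67 + 387*0.04 + 273.4*0.11
  = 183.178 + 15.480 + 30.074 = 228.732 sq m sabins.
Treatment contributes 455.8·0.94 = 428.452 sabins.
A_after = 228.732 + 428.452 = 657.184 sabins.
NR = 10·log₁₀(657.184/228.732) = 4.6 dB.

4.6 dB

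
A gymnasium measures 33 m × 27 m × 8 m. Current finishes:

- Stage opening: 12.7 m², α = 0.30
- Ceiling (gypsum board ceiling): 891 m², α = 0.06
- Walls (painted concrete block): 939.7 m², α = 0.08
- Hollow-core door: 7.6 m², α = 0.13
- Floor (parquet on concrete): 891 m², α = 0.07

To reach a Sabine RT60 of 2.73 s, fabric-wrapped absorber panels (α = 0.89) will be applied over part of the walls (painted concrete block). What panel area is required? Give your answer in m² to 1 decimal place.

A₁ = Σ Sᵢαᵢ = 12.7×0.30 + 891×0.06 + 939.7×0.08 + 7.6×0.13 + 891×0.07 = 195.804 sabins.
V = 7128 m³. Target absorption A₂ = 0.161 × 7128 / 2.73 = 420.369 sabins.
ΔA needed = 420.369 − 195.804 = 224.565 sabins.
Each m² of panel replacing the walls (painted concrete block) adds (0.89 − 0.08) = 0.81 sabins.
Panel area = 224.565 / 0.81 = 277.2 m².

277.2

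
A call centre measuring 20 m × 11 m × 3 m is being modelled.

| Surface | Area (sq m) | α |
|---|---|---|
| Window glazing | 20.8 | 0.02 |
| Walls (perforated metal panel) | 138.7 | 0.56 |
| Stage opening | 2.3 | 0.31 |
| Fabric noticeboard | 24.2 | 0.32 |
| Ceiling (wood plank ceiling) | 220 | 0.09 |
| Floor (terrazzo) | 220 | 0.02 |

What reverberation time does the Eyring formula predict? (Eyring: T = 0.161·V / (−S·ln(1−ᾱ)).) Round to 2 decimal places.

0.87 sec

Total surface area S = 20.8 + 138.7 + 2.3 + 24.2 + 220 + 220 = 626.0 sq m.
Absorption A = 20.8·0.02 + 138.7·0.56 + 2.3·0.31 + 24.2·0.32 + 220·0.09 + 220·0.02 = 110.745 sabins.
ᾱ = 110.745 / 626.0 = 0.1769.
Eyring denominator: −S ln(1−ᾱ) = 121.868.
V = 20 × 11 × 3 = 660 m³.
RT60 = 0.161 × 660 / 121.868 = 0.87 s.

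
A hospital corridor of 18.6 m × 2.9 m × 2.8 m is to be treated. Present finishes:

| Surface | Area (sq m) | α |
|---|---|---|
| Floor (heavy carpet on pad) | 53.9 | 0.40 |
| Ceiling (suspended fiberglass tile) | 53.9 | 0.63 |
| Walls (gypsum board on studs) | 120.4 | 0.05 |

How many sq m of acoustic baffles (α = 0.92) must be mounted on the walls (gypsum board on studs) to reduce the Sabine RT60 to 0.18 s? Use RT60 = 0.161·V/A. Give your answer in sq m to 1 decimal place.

Summing Sᵢαᵢ: 21.560 + 33.957 + 6.020 → A₁ = 61.537 sabins.
V = 151.032 m³. Target absorption A₂ = 0.161 × 151.032 / 0.18 = 135.090 sabins.
ΔA needed = 135.090 − 61.537 = 73.553 sabins.
Net gain per sq m: Δα = 0.92 − 0.05 = 0.87.
Area = ΔA/Δα = 73.553/0.87 = 84.5 sq m.

84.5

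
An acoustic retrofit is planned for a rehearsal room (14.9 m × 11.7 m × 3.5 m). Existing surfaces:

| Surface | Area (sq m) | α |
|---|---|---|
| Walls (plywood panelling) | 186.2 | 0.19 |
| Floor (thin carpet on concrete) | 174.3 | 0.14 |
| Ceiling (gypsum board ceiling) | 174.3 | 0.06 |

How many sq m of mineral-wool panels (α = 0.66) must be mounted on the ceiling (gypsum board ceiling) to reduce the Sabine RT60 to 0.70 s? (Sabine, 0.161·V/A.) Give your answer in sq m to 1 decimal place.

Equivalent absorption area: A₁ = 186.2·0.19 + 174.3·0.14 + 174.3·0.06 = 70.238 sq m.
Required A₂ = 0.161·610.155/0.70 = 140.336 sabins.
Absorption to add: 140.336 − 70.238 = 70.098 sabins.
Each sq m of panel replacing the ceiling (gypsum board ceiling) adds (0.66 − 0.06) = 0.60 sabins.
Area = ΔA/Δα = 70.098/0.60 = 116.8 sq m.

116.8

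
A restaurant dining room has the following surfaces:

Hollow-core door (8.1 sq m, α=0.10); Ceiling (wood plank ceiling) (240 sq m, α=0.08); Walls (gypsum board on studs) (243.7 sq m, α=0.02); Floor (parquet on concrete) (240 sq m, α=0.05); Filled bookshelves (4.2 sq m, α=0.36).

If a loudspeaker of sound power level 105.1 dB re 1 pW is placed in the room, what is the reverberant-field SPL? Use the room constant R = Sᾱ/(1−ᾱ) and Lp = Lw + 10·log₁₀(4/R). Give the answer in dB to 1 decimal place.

A = 38.396 sabins; S = 736.0 sq m.
ᾱ = 0.0522, so room constant R = A/(1−ᾱ) = 40.511 sq m.
Lp = 105.1 + 10·log₁₀(4/40.511) = 105.1 + (-10.06) = 95.0 dB.

95.0 dB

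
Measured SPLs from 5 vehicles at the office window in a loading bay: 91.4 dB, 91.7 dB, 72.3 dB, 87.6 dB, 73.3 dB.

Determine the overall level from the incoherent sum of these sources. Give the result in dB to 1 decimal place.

Σ 10^(Lᵢ/10) = 3.473e+09.
Back to dB: 10·log₁₀ Σ = 95.4 dB.

95.4 dB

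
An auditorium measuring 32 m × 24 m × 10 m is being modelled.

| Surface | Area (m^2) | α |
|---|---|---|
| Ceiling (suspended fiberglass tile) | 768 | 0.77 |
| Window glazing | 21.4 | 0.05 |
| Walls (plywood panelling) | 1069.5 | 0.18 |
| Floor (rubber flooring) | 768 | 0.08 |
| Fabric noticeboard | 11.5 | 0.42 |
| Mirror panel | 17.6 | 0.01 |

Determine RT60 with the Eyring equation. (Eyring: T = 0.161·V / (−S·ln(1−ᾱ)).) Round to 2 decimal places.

Total surface area S = 768 + 21.4 + 1069.5 + 768 + 11.5 + 17.6 = 2656.0 m^2.
Σ(Sᵢαᵢ) = 768·0.77 + 21.4·0.05 + 1069.5·0.18 + 768·0.08 + 11.5·0.42 + 17.6·0.01 = 851.386.
Mean coefficient ᾱ = A/S = 0.3206.
−S·ln(1−ᾱ) = −2656.0 × ln(1 − 0.3206) = 1026.664.
V = 32 × 24 × 10 = 7680 m³.
T = 0.161·V/[−S·ln(1−ᾱ)] = 0.161·7680/1026.664 = 1.20 s.

1.20 s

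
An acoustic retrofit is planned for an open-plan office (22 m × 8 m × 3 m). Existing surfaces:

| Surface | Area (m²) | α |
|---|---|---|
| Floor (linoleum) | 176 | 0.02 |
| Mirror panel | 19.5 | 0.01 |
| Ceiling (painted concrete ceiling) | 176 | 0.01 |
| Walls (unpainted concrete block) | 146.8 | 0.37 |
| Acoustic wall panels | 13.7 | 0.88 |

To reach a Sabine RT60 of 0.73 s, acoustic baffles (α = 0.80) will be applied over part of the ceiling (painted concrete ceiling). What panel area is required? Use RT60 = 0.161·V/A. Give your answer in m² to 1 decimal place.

Summing Sᵢαᵢ: 3.520 + 0.195 + 1.760 + 54.316 + 12.056 → A₁ = 71.847 sabins.
Required A₂ = 0.161·528/0.73 = 116.449 sabins.
Absorption to add: 116.449 − 71.847 = 44.602 sabins.
Each m² of panel replacing the ceiling (painted concrete ceiling) adds (0.80 − 0.01) = 0.79 sabins.
Area = ΔA/Δα = 44.602/0.79 = 56.5 m².

56.5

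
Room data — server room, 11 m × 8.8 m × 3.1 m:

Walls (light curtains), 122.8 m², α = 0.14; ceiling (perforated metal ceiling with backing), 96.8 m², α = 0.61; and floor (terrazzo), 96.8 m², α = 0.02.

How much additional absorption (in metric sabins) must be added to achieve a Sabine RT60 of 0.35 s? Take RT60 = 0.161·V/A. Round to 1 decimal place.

59.9 sabins

Total absorption A₁ = 122.8·0.14 + 96.8·0.61 + 96.8·0.02
  = 17.192 + 59.048 + 1.936 = 78.176 m² sabins.
V = 300.08 m³. Required absorption A₂ = 0.161 × 300.08 / 0.35 = 138.037 sabins.
ΔA = A₂ − A₁ = 138.037 − 78.176 = 59.9 sabins.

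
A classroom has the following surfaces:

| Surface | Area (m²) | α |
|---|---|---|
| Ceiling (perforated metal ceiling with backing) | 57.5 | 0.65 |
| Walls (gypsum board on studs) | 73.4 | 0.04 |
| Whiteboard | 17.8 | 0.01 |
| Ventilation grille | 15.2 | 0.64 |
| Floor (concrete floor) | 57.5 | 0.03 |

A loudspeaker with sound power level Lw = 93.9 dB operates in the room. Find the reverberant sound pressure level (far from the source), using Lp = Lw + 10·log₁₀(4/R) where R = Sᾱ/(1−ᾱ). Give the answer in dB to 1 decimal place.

81.6 dB

Σ(Sᵢαᵢ) = 57.5·0.65 + 73.4·0.04 + 17.8·0.01 + 15.2·0.64 + 57.5·0.03 = 51.942; total area S = 221.4 m².
ᾱ = 0.2346, so room constant R = A/(1−ᾱ) = 67.863 m².
Lp = Lw + 10 log₁₀(4/R) = 93.9 -12.30 = 81.6 dB.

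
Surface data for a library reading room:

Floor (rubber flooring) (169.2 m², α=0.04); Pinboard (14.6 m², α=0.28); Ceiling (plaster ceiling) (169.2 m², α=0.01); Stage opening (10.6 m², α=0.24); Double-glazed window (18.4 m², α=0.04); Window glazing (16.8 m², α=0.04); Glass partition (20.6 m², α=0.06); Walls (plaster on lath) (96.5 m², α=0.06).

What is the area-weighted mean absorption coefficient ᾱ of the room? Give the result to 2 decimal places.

0.05

Total surface area S = 515.9 m².
Weighted sum Σ Sα = 23.526.
ᾱ = A/S = 0.05.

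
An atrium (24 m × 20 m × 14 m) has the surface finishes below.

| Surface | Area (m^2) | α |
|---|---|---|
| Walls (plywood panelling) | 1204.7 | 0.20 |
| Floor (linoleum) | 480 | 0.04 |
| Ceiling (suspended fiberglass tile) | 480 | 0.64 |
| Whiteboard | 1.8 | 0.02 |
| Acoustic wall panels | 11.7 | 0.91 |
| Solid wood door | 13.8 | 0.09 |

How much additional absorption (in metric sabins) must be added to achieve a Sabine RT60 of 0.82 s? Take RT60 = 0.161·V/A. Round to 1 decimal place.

Total absorption A₁ = 1204.7·0.20 + 480·0.04 + 480·0.64 + 1.8·0.02 + 11.7·0.91 + 13.8·0.09
  = 240.940 + 19.200 + 307.200 + 0.036 + 10.647 + 1.242 = 579.265 m^2 sabins.
V = 6720 m³. Required absorption A₂ = 0.161 × 6720 / 0.82 = 1319.415 sabins.
Shortfall: 1319.415 − 579.265 = 740.1 sabins.

740.1 sabins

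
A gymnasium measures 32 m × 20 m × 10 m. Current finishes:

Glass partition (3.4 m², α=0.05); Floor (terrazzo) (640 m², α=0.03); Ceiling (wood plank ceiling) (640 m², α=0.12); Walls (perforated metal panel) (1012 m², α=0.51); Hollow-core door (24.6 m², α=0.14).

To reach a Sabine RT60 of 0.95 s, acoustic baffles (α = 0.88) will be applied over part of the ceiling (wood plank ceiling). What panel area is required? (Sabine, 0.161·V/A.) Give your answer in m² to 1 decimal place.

617.0

Summing Sᵢαᵢ: 0.170 + 19.200 + 76.800 + 516.120 + 3.444 → A₁ = 615.734 sabins.
Required A₂ = 0.161·6400/0.95 = 1084.632 sabins.
ΔA needed = 1084.632 − 615.734 = 468.898 sabins.
Each m² of panel replacing the ceiling (wood plank ceiling) adds (0.88 − 0.12) = 0.76 sabins.
Panel area = 468.898 / 0.76 = 617.0 m².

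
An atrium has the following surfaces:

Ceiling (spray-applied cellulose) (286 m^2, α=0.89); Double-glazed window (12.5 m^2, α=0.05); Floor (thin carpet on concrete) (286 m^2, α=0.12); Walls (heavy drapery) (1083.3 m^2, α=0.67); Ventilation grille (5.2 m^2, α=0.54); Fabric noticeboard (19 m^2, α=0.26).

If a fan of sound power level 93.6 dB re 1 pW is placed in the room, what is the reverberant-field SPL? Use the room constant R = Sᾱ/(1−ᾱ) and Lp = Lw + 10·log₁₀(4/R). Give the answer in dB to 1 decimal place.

A = 1023.044 sabins; S = 1692.0 m^2.
ᾱ = 1023.044/1692.0 = 0.6046; R = Sᾱ/(1−ᾱ) = 1023.044/(1−0.6046) = 2587.365 m^2.
Lp = Lw + 10 log₁₀(4/R) = 93.6 -28.11 = 65.5 dB.

65.5 dB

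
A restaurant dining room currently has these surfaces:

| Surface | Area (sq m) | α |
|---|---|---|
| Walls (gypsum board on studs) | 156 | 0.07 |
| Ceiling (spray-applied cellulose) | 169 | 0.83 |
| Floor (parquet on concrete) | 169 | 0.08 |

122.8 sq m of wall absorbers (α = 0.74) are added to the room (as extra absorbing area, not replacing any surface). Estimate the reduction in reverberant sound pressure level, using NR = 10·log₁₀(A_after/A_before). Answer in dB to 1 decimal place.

1.9 dB

A_before = Σ Sᵢαᵢ = 156*0.07 + 169*0.83 + 169*0.08 = 164.710 sabins.
Added absorption = 122.8 × 0.74 = 90.872 sabins.
New total A_after = 255.582 sabins.
Reduction = 10 log₁₀(A_after/A_before) = 10 log₁₀(1.5517) = 1.9 dB.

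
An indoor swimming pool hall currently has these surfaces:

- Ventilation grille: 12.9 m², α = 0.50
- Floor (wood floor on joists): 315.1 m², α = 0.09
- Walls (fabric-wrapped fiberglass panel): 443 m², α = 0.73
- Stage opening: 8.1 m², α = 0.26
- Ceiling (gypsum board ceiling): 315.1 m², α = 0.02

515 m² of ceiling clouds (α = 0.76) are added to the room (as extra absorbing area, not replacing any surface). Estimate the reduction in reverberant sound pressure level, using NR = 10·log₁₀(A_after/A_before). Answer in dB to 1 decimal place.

A_before = Σ Sᵢαᵢ = 12.9×0.50 + 315.1×0.09 + 443×0.73 + 8.1×0.26 + 315.1×0.02 = 366.607 sabins.
Added absorption = 515 × 0.76 = 391.400 sabins.
New total A_after = 758.007 sabins.
NR = 10·log₁₀(758.007/366.607) = 3.2 dB.

3.2 dB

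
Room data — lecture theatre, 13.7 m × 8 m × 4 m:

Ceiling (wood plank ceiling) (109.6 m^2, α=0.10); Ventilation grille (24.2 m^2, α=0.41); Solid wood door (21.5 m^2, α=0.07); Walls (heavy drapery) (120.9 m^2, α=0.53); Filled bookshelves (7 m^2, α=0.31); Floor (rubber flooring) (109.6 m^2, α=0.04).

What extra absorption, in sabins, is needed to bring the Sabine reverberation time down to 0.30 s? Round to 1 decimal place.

142.3 sabins

Total absorption A₁ = 109.6·0.10 + 24.2·0.41 + 21.5·0.07 + 120.9·0.53 + 7·0.31 + 109.6·0.04
  = 10.960 + 9.922 + 1.505 + 64.077 + 2.170 + 4.384 = 93.018 m^2 sabins.
For T = 0.30 s, need A₂ = 0.161·V/T = 0.161·438.4/0.30 = 235.275 sabins.
ΔA = A₂ − A₁ = 235.275 − 93.018 = 142.3 sabins.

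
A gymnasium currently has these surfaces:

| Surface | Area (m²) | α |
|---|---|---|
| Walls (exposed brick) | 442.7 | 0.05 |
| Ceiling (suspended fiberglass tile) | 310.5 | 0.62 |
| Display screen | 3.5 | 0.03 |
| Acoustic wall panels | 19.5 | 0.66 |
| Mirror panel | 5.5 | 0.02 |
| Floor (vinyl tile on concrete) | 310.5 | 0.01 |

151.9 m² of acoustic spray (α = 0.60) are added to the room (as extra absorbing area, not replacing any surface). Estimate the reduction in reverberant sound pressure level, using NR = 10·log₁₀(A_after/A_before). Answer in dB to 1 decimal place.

Summing Sᵢαᵢ: 22.135 + 192.510 + 0.105 + 12.870 + 0.110 + 3.105 → A_before = 230.835 sabins.
Treatment contributes 151.9·0.60 = 91.140 sabins.
A_after = 230.835 + 91.140 = 321.975 sabins.
Reduction = 10 log₁₀(A_after/A_before) = 10 log₁₀(1.3948) = 1.4 dB.

1.4 dB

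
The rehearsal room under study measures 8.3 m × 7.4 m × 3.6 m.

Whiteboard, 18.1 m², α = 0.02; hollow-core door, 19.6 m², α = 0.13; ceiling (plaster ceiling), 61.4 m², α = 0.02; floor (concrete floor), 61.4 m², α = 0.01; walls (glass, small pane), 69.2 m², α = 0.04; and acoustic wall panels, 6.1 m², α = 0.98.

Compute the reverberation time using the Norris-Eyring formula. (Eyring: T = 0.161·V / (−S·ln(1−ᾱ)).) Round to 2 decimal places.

2.56 s

Total surface area S = 18.1 + 19.6 + 61.4 + 61.4 + 69.2 + 6.1 = 235.8 m².
Σ(Sᵢαᵢ) = 18.1×0.02 + 19.6×0.13 + 61.4×0.02 + 61.4×0.01 + 69.2×0.04 + 6.1×0.98 = 13.498.
Mean coefficient ᾱ = A/S = 0.0572.
Eyring denominator: −S ln(1−ᾱ) = 13.889.
V = 8.3 × 7.4 × 3.6 = 221.112 m³.
T = 0.161·V/[−S·ln(1−ᾱ)] = 0.161·221.112/13.889 = 2.56 s.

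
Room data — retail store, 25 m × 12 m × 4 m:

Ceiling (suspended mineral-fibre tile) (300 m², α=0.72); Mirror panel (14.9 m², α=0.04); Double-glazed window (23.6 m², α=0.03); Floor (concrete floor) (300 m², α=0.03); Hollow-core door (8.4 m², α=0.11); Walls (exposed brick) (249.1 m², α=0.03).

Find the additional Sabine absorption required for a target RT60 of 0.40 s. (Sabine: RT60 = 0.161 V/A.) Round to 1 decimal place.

Equivalent absorption area: A₁ = 300*0.72 + 14.9*0.04 + 23.6*0.03 + 300*0.03 + 8.4*0.11 + 249.1*0.03 = 234.701 m².
V = 1200 m³. Required absorption A₂ = 0.161 × 1200 / 0.40 = 483.000 sabins.
ΔA = A₂ − A₁ = 483.000 − 234.701 = 248.3 sabins.

248.3 sabins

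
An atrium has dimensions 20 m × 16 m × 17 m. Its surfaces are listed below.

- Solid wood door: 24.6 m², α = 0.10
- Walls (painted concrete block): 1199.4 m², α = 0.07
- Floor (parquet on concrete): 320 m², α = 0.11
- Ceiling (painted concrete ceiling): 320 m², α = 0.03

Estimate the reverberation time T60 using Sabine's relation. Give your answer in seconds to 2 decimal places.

Total absorption A = 24.6*0.10 + 1199.4*0.07 + 320*0.11 + 320*0.03
  = 2.460 + 83.958 + 35.200 + 9.600 = 131.218 m² sabins.
Room volume: 5440 m³.
T = 0.161 V/A = 0.161·5440/131.218 = 6.67 s.

6.67 s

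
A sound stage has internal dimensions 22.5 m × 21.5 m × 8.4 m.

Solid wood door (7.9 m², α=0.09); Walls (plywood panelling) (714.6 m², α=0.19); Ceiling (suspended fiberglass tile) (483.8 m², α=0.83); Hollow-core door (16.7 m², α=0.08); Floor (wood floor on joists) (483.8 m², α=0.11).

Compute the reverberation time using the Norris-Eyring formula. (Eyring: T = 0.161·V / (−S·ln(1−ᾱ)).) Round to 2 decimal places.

Total surface area S = 7.9 + 714.6 + 483.8 + 16.7 + 483.8 = 1706.8 m².
Absorption A = 7.9×0.09 + 714.6×0.19 + 483.8×0.83 + 16.7×0.08 + 483.8×0.11 = 592.593 sabins.
Mean coefficient ᾱ = A/S = 0.3472.
−S·ln(1−ᾱ) = −1706.8 × ln(1 − 0.3472) = 727.924.
V = 22.5 × 21.5 × 8.4 = 4063.5 m³.
T = 0.161·V/[−S·ln(1−ᾱ)] = 0.161·4063.5/727.924 = 0.90 s.

0.90 seconds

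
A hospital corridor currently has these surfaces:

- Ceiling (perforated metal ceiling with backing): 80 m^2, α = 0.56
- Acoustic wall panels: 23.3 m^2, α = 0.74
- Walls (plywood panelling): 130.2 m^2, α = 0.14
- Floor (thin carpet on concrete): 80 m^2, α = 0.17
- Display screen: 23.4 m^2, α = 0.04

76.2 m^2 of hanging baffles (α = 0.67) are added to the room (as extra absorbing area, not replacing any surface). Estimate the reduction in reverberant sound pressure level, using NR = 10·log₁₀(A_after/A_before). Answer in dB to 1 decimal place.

1.9 dB

Equivalent absorption area: A_before = 80·0.56 + 23.3·0.74 + 130.2·0.14 + 80·0.17 + 23.4·0.04 = 94.806 m^2.
Treatment contributes 76.2·0.67 = 51.054 sabins.
A_after = 94.806 + 51.054 = 145.860 sabins.
NR = 10·log₁₀(145.860/94.806) = 1.9 dB.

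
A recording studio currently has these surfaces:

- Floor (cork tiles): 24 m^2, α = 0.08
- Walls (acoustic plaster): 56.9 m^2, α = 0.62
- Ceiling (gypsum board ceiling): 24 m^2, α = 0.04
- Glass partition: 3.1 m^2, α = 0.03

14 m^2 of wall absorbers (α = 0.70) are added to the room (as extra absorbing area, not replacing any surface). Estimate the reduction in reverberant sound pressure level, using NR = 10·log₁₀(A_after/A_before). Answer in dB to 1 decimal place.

Equivalent absorption area: A_before = 24*0.08 + 56.9*0.62 + 24*0.04 + 3.1*0.03 = 38.251 m^2.
Added absorption = 14 × 0.70 = 9.800 sabins.
New total A_after = 48.051 sabins.
NR = 10·log₁₀(48.051/38.251) = 1.0 dB.

1.0 dB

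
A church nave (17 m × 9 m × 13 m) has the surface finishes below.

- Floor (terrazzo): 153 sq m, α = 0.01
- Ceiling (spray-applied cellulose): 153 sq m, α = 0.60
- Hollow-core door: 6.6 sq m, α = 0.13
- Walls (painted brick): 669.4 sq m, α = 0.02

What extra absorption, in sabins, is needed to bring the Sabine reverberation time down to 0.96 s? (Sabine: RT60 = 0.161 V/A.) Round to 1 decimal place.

226.0 sabins

Total absorption A₁ = 153·0.01 + 153·0.60 + 6.6·0.13 + 669.4·0.02
  = 1.530 + 91.800 + 0.858 + 13.388 = 107.576 sq m sabins.
Target A₂ = 0.161·1989/0.96 = 333.572 sabins (V = 1989 m³).
Additional absorption ΔA = 333.572 − 107.576 = 226.0 sabins.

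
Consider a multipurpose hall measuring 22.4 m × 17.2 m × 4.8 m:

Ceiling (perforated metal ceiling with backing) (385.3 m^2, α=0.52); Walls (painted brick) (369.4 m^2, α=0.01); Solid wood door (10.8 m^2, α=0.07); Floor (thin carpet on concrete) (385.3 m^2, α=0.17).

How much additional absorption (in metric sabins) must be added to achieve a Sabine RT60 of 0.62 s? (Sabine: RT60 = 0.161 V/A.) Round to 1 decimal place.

A₁ = Σ Sᵢαᵢ = 385.3*0.52 + 369.4*0.01 + 10.8*0.07 + 385.3*0.17 = 270.307 sabins.
For T = 0.62 s, need A₂ = 0.161·V/T = 0.161·1849.344/0.62 = 480.233 sabins.
ΔA = A₂ − A₁ = 480.233 − 270.307 = 209.9 sabins.

209.9 sabins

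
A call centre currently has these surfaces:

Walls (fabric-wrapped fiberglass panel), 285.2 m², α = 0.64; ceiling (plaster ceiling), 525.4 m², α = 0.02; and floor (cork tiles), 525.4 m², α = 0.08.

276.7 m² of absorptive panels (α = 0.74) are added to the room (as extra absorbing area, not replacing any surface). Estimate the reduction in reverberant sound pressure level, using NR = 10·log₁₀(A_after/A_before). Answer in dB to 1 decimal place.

Summing Sᵢαᵢ: 182.528 + 10.508 + 42.032 → A_before = 235.068 sabins.
Treatment contributes 276.7·0.74 = 204.758 sabins.
A_after = 235.068 + 204.758 = 439.826 sabins.
Reduction = 10 log₁₀(A_after/A_before) = 10 log₁₀(1.8711) = 2.7 dB.

2.7 dB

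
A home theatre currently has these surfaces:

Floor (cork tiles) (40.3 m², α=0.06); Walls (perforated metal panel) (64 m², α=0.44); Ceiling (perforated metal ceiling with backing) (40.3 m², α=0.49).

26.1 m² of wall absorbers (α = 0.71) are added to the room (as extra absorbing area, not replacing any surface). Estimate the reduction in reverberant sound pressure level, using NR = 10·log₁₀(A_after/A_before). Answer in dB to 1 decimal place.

Equivalent absorption area: A_before = 40.3*0.06 + 64*0.44 + 40.3*0.49 = 50.325 m².
Added absorption = 26.1 × 0.71 = 18.531 sabins.
A_after = 50.325 + 18.531 = 68.856 sabins.
NR = 10·log₁₀(68.856/50.325) = 1.4 dB.

1.4 dB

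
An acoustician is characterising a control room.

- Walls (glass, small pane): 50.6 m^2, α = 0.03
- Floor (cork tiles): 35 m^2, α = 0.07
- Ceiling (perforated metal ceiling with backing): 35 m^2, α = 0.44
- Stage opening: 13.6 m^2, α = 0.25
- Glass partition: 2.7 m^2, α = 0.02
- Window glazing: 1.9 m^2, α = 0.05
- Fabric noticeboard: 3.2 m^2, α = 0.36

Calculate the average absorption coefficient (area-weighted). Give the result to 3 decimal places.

S = Σ Sᵢ = 50.6 + 35 + 35 + 13.6 + 2.7 + 1.9 + 3.2 = 142.0 m^2.
A = 50.6*0.03 + 35*0.07 + 35*0.44 + 13.6*0.25 + 2.7*0.02 + 1.9*0.05 + 3.2*0.36 = 24.069 sabins.
ᾱ = A/S = 0.170.

0.170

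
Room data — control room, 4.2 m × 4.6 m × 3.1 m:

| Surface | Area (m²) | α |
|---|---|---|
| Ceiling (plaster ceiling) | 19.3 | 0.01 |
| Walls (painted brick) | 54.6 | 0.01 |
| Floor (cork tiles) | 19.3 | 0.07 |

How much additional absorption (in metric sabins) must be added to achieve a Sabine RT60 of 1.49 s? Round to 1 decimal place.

Equivalent absorption area: A₁ = 19.3*0.01 + 54.6*0.01 + 19.3*0.07 = 2.090 m².
Target A₂ = 0.161·59.892/1.49 = 6.472 sabins (V = 59.892 m³).
ΔA = A₂ − A₁ = 6.472 − 2.090 = 4.4 sabins.

4.4 sabins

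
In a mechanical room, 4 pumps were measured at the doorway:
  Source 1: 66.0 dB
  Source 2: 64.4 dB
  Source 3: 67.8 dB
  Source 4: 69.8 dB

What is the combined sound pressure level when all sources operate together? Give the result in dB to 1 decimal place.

Σ 10^(Lᵢ/10) = 2.231e+07.
Back to dB: 10·log₁₀ Σ = 73.5 dB.

73.5 dB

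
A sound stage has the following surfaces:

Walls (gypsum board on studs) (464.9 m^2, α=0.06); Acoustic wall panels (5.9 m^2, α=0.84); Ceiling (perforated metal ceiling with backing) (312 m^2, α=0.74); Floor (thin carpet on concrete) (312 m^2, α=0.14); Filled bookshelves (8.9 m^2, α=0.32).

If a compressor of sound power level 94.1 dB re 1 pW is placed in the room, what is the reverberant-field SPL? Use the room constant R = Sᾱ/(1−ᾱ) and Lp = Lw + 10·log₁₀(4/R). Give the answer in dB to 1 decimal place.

73.8 dB

A = 310.258 sabins; S = 1103.7 m^2.
ᾱ = 0.2811, so room constant R = A/(1−ᾱ) = 431.573 m^2.
Lp = 94.1 + 10·log₁₀(4/431.573) = 94.1 + (-20.33) = 73.8 dB.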